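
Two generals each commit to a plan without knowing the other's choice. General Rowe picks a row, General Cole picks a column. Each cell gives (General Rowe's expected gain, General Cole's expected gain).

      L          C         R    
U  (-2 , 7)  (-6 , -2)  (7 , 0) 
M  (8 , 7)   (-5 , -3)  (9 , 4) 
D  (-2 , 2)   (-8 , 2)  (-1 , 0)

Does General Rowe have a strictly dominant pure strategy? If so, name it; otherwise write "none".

M

M vs U: L: 8>-2, C: -5>-6, R: 9>7.
M vs D: L: 8>-2, C: -5>-8, R: 9>-1.
M strictly beats every other strategy against every opponent action, so it is strictly dominant.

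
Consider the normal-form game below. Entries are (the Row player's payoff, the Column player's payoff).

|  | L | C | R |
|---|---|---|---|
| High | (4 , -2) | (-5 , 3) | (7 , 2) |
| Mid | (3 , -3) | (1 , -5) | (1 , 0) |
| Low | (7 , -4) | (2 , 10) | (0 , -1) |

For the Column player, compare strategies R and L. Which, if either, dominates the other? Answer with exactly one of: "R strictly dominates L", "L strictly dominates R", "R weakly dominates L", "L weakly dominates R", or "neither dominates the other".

R strictly dominates L

R's payoffs vs L's, by the Row player's action — High: 2>-2, Mid: 0>-3, Low: -1>-4.
Every comparison favours R, so R strictly dominates L.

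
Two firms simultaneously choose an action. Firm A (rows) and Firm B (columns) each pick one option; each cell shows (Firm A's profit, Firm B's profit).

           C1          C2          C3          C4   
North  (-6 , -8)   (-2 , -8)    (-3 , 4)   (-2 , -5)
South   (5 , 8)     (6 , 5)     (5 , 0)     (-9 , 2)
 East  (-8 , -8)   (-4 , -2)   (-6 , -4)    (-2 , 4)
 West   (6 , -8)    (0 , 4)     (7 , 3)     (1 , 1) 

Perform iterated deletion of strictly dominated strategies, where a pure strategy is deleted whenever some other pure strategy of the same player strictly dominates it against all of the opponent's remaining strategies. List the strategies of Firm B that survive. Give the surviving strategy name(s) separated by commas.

C1, C2

For Firm A, West strictly dominates North on the remaining columns (C1: 6>-6, C2: 0>-2, C3: 7>-3, C4: 1>-2); eliminate North.
Firm A's strategy East is strictly dominated by West (C1: 6>-8, C2: 0>-4, C3: 7>-6, C4: 1>-2) and is removed.
Firm B's strategy C3 is strictly dominated by C2 (South: 5>0, West: 4>3) and is removed.
For Firm B, C2 strictly dominates C4 on the remaining rows (South: 5>2, West: 4>1); eliminate C4.
Among the remaining strategies, none is strictly dominated by another pure strategy of the same player, so the elimination stops.
Surviving strategies — Firm A: {South, West}; Firm B: {C1, C2}.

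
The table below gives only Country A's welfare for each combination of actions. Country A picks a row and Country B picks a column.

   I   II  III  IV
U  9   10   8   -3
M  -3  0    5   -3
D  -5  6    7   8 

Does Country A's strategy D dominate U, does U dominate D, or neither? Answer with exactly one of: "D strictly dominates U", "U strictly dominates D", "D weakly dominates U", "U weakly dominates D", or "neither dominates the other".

neither dominates the other

D's payoffs vs U's, by Country B's action — I: -5<9, II: 6<10, III: 7<8, IV: 8>-3.
D does better at IV but worse at I, II, III; neither strategy dominates the other.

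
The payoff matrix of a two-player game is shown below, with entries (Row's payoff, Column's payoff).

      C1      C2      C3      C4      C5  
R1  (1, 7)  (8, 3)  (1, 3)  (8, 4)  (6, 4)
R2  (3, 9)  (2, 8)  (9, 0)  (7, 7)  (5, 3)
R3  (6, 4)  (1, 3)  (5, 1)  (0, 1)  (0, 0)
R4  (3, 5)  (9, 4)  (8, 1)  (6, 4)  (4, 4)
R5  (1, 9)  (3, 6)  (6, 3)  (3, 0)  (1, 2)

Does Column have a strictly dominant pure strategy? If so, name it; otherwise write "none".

C1 vs C2: R1: 7>3, R2: 9>8, R3: 4>3, R4: 5>4, R5: 9>6.
C1 vs C3: R1: 7>3, R2: 9>0, R3: 4>1, R4: 5>1, R5: 9>3.
C1 vs C4: R1: 7>4, R2: 9>7, R3: 4>1, R4: 5>4, R5: 9>0.
C1 vs C5: R1: 7>4, R2: 9>3, R3: 4>0, R4: 5>4, R5: 9>2.
C1 strictly beats every other strategy against every opponent action, so it is strictly dominant.

C1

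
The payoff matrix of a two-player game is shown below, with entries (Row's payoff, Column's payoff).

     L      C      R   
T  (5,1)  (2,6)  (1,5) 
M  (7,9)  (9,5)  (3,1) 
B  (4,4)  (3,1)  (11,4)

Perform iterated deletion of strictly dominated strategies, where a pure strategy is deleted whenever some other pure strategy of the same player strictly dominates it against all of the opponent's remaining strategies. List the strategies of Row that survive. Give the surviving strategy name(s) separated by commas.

M, B

Row's strategy T is strictly dominated by M (L: 7>5, C: 9>2, R: 3>1) and is removed.
Column's strategy C is strictly dominated by L (M: 9>5, B: 4>1) and is removed.
Among the remaining strategies, none is strictly dominated by another pure strategy of the same player, so the elimination stops.
Surviving strategies — Row: {M, B}; Column: {L, R}.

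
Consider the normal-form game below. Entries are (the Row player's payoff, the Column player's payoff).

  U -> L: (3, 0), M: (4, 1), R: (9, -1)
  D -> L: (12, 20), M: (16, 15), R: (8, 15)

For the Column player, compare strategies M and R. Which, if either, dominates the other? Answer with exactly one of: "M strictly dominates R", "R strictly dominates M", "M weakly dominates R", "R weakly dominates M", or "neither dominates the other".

M weakly dominates R

Compare M to R across each opponent action: U: 1>-1, D: 15=15.
M is at least as good everywhere and strictly better somewhere (tied only at D), so M weakly but not strictly dominates R.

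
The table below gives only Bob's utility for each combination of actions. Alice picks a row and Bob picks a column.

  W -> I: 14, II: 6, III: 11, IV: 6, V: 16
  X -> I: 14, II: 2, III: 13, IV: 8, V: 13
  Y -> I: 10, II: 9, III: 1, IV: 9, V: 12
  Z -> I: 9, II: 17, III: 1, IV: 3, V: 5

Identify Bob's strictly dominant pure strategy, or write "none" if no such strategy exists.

none

I fails to dominate II at Z (9<17).
II fails to dominate I at W (6<14).
III fails to dominate I at W (11<14).
IV fails to dominate I at W (6<14).
V fails to dominate I at X (13<14).
No single strategy dominates all the others.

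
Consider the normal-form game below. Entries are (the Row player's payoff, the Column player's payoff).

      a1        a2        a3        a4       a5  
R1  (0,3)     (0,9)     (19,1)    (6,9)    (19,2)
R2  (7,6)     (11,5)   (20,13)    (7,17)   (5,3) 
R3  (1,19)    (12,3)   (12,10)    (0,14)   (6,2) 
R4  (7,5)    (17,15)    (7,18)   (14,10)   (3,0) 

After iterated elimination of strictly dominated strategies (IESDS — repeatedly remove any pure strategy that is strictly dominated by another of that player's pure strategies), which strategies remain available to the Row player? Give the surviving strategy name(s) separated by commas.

For the Column player, a1 strictly dominates a5 on the remaining rows (R1: 3>2, R2: 6>3, R3: 19>2, R4: 5>0); eliminate a5.
The Row player's strategy R1 is strictly dominated by R2 (a1: 7>0, a2: 11>0, a3: 20>19, a4: 7>6) and is removed.
Column a2 is eliminated: a3 beats it against every remaining row (R2: 13>5, R3: 10>3, R4: 18>15).
Row R3 is eliminated: R2 beats it against every remaining column (a1: 7>1, a3: 20>12, a4: 7>0).
Column a1 is eliminated: a3 beats it against every remaining row (R2: 13>6, R4: 18>5).
Among the remaining strategies, none is strictly dominated by another pure strategy of the same player, so the elimination stops.
Surviving strategies — the Row player: {R2, R4}; the Column player: {a3, a4}.

R2, R4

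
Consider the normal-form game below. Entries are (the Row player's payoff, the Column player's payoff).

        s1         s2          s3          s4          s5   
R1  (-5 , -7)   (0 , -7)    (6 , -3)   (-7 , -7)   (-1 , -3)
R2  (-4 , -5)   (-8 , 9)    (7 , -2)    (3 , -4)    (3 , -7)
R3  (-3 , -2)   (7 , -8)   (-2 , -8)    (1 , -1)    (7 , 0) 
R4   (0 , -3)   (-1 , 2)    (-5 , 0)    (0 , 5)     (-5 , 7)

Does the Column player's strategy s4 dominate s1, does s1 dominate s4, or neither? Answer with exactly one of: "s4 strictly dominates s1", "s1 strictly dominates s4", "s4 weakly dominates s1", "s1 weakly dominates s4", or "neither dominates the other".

s4 weakly dominates s1

Compare s4 to s1 across each choice by the Row player: R1: -7=-7, R2: -4>-5, R3: -1>-2, R4: 5>-3.
s4 is at least as good everywhere and strictly better somewhere (tied only at R1), so s4 weakly but not strictly dominates s1.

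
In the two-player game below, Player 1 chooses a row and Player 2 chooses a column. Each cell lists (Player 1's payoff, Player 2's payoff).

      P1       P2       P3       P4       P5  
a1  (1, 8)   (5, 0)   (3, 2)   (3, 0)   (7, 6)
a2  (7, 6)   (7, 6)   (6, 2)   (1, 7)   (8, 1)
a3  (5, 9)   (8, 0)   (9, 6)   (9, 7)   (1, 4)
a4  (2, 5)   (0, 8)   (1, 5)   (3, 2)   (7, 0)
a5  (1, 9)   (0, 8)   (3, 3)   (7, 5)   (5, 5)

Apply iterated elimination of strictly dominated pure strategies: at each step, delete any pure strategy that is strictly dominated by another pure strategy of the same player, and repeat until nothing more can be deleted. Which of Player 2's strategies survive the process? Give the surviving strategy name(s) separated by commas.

P1, P4

For Player 2, P1 strictly dominates P5 on the remaining rows (a1: 8>6, a2: 6>1, a3: 9>4, a4: 5>0, a5: 9>5); eliminate P5.
Row a1 is eliminated: a3 beats it against every remaining column (P1: 5>1, P2: 8>5, P3: 9>3, P4: 9>3).
Player 1's strategy a4 is strictly dominated by a3 (P1: 5>2, P2: 8>0, P3: 9>1, P4: 9>3) and is removed.
Player 1's strategy a5 is strictly dominated by a3 (P1: 5>1, P2: 8>0, P3: 9>3, P4: 9>7) and is removed.
For Player 2, P4 strictly dominates P2 on the remaining rows (a2: 7>6, a3: 7>0); eliminate P2.
For Player 2, P1 strictly dominates P3 on the remaining rows (a2: 6>2, a3: 9>6); eliminate P3.
Among the remaining strategies, none is strictly dominated by another pure strategy of the same player, so the elimination stops.
Surviving strategies — Player 1: {a2, a3}; Player 2: {P1, P4}.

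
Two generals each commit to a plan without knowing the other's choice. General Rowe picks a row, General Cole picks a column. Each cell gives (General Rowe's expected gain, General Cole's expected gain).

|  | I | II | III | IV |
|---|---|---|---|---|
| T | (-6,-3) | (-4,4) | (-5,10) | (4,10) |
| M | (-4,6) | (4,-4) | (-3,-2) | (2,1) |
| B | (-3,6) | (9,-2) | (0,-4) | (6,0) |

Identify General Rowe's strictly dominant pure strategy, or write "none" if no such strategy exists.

B

B vs T: I: -3>-6, II: 9>-4, III: 0>-5, IV: 6>4.
B vs M: I: -3>-4, II: 9>4, III: 0>-3, IV: 6>2.
B strictly beats every other strategy against every opponent action, so it is strictly dominant.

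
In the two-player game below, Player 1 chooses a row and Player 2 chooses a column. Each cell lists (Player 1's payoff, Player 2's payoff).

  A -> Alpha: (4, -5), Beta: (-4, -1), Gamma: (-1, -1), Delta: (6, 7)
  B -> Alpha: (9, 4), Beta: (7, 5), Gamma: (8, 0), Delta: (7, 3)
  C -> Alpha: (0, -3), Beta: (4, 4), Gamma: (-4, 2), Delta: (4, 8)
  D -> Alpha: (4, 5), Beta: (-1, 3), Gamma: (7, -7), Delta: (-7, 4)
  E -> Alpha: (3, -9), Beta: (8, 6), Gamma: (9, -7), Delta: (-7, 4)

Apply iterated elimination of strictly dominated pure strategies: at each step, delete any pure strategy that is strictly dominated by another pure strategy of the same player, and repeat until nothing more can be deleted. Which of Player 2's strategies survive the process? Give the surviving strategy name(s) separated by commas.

Beta

For Player 1, B strictly dominates A on the remaining columns (Alpha: 9>4, Beta: 7>-4, Gamma: 8>-1, Delta: 7>6); eliminate A.
For Player 1, B strictly dominates C on the remaining columns (Alpha: 9>0, Beta: 7>4, Gamma: 8>-4, Delta: 7>4); eliminate C.
For Player 1, B strictly dominates D on the remaining columns (Alpha: 9>4, Beta: 7>-1, Gamma: 8>7, Delta: 7>-7); eliminate D.
For Player 2, Beta strictly dominates Alpha on the remaining rows (B: 5>4, E: 6>-9); eliminate Alpha.
Player 2's strategy Gamma is strictly dominated by Beta (B: 5>0, E: 6>-7) and is removed.
Player 2's strategy Delta is strictly dominated by Beta (B: 5>3, E: 6>4) and is removed.
Player 1's strategy B is strictly dominated by E (Beta: 8>7) and is removed.
Among the remaining strategies, none is strictly dominated by another pure strategy of the same player, so the elimination stops.
Surviving strategies — Player 1: {E}; Player 2: {Beta}.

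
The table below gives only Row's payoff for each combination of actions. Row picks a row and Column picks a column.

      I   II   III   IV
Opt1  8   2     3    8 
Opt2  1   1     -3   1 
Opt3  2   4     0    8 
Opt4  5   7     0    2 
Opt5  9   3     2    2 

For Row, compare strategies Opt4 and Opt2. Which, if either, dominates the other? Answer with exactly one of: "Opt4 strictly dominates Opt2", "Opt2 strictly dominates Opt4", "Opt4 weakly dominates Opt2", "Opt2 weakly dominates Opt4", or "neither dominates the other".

Opt4's payoffs vs Opt2's, by Column's action — I: 5>1, II: 7>1, III: 0>-3, IV: 2>1.
Opt4 gives a strictly higher payoff against each choice by Column, so Opt4 strictly dominates Opt2.

Opt4 strictly dominates Opt2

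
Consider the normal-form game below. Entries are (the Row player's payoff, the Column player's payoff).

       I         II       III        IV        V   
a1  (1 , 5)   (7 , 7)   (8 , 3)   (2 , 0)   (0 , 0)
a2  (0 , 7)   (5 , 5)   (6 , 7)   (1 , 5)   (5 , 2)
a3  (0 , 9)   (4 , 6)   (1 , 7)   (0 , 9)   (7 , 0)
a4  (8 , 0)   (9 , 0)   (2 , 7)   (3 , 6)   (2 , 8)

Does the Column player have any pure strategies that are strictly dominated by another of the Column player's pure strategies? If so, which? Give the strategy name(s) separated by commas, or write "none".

Nothing dominates I: II at a2 (7>5); III at a1 (5>3); IV at a1 (5>0); V at a1 (5>0).
Nothing dominates II: I at a1 (7>5); III at a1 (7>3); IV at a1 (7>0); V at a1 (7>0).
III: no other strategy beats it everywhere (I at a2 (7=7); II at a2 (7>5); IV at a1 (3>0); V at a1 (3>0)).
IV: no other strategy beats it everywhere (I at a3 (9=9); II at a2 (5=5); III at a3 (9>7); V at a1 (0=0)).
V is not dominated — it holds its own against I at a4 (8>0); II at a4 (8>0); III at a4 (8>7); IV at a1 (0=0).

none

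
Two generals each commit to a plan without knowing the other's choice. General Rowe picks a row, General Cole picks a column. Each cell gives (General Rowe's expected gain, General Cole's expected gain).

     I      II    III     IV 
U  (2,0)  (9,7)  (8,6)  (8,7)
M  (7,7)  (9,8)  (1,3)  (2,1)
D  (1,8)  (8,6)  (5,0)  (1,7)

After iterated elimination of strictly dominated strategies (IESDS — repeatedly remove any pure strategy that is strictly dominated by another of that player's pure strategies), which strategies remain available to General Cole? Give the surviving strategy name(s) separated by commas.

Row D is eliminated: U beats it against every remaining column (I: 2>1, II: 9>8, III: 8>5, IV: 8>1).
For General Cole, II strictly dominates I on the remaining rows (U: 7>0, M: 8>7); eliminate I.
General Cole's strategy III is strictly dominated by II (U: 7>6, M: 8>3) and is removed.
Among the remaining strategies, none is strictly dominated by another pure strategy of the same player, so the elimination stops.
Surviving strategies — General Rowe: {U, M}; General Cole: {II, IV}.

II, IV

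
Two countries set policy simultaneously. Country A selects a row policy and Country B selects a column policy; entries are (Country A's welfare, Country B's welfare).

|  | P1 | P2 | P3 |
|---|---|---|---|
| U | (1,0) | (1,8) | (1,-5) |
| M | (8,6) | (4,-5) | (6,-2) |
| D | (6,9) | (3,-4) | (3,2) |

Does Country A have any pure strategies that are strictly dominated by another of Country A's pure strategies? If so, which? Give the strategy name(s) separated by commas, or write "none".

U is strictly dominated by M (P1: 8>1, P2: 4>1, P3: 6>1).
M is not dominated — it holds its own against U at P1 (8>1); D at P1 (8>6).
D: dominated, since M does at least as well everywhere (P1: 8>6, P2: 4>3, P3: 6>3).

U, D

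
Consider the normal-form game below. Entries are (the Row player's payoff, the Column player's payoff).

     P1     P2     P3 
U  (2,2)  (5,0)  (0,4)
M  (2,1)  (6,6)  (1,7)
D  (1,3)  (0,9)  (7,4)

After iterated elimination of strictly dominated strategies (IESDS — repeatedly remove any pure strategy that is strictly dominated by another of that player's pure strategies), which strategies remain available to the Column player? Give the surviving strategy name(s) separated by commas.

Column P1 is eliminated: P3 beats it against every remaining row (U: 4>2, M: 7>1, D: 4>3).
Row U is eliminated: M beats it against every remaining column (P2: 6>5, P3: 1>0).
Among the remaining strategies, none is strictly dominated by another pure strategy of the same player, so the elimination stops.
Surviving strategies — the Row player: {M, D}; the Column player: {P2, P3}.

P2, P3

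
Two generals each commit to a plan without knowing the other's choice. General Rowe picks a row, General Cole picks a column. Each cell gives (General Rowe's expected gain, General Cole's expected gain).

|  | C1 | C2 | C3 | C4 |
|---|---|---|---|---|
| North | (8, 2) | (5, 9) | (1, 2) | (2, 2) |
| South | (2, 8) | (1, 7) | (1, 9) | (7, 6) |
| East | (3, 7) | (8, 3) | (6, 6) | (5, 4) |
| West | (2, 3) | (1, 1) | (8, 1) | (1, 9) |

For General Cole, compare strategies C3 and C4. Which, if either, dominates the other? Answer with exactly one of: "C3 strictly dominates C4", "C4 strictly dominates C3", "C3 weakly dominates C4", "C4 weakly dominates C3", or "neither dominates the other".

neither dominates the other

C3's payoffs vs C4's, by General Rowe's action — North: 2=2, South: 9>6, East: 6>4, West: 1<9.
C3 does better at South, East but worse at West; neither strategy dominates the other.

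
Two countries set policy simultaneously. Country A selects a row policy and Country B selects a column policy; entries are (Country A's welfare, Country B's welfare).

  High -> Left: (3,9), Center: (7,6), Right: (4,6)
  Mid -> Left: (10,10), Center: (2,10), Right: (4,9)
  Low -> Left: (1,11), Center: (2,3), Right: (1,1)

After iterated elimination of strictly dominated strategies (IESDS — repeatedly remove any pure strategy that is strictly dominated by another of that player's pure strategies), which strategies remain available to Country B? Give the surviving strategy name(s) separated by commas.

Left, Center

Row Low is eliminated: High beats it against every remaining column (Left: 3>1, Center: 7>2, Right: 4>1).
For Country B, Left strictly dominates Right on the remaining rows (High: 9>6, Mid: 10>9); eliminate Right.
Among the remaining strategies, none is strictly dominated by another pure strategy of the same player, so the elimination stops.
Surviving strategies — Country A: {High, Mid}; Country B: {Left, Center}.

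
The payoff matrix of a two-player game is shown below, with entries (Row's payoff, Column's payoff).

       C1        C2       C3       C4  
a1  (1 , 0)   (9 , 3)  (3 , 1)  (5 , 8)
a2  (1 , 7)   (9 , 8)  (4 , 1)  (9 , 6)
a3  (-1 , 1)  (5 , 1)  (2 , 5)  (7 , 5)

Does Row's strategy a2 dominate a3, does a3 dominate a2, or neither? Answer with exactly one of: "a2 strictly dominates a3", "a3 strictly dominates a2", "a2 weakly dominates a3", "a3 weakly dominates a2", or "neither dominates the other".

a2's payoffs vs a3's, by Column's action — C1: 1>-1, C2: 9>5, C3: 4>2, C4: 9>7.
Every comparison favours a2, so a2 strictly dominates a3.

a2 strictly dominates a3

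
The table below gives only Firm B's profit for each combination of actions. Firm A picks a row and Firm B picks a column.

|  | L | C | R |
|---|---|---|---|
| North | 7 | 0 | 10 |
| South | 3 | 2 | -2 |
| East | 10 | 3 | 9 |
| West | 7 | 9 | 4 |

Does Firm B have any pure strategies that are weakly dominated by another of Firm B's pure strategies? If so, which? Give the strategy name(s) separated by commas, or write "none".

L: no other strategy beats it everywhere (C at North (7>0); R at South (3>-2)).
C is not dominated — it holds its own against L at West (9>7); R at South (2>-2).
R is not dominated — it holds its own against L at North (10>7); C at North (10>0).

none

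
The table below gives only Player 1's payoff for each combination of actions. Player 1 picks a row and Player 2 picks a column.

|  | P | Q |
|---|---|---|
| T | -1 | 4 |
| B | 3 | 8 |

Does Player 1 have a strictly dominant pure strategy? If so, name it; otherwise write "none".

B

B vs T: P: 3>-1, Q: 8>4.
B strictly beats every other strategy against every opponent action, so it is strictly dominant.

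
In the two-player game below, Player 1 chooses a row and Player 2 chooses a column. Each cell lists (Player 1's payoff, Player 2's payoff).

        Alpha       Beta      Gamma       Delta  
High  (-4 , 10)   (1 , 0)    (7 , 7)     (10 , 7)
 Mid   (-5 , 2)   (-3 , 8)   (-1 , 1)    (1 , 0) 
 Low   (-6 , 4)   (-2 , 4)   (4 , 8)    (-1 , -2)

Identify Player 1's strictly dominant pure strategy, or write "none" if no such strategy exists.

High vs Mid: Alpha: -4>-5, Beta: 1>-3, Gamma: 7>-1, Delta: 10>1.
High vs Low: Alpha: -4>-6, Beta: 1>-2, Gamma: 7>4, Delta: 10>-1.
High strictly beats every other strategy against every opponent action, so it is strictly dominant.

High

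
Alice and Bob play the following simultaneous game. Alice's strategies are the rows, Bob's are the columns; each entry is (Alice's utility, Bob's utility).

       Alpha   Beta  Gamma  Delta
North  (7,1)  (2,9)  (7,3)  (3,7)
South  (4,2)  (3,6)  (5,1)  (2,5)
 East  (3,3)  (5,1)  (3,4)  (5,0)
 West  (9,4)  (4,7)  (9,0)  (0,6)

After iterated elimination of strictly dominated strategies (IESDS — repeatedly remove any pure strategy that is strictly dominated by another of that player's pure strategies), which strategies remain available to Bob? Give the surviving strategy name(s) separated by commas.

Alpha, Beta, Gamma

For Bob, Beta strictly dominates Delta on the remaining rows (North: 9>7, South: 6>5, East: 1>0, West: 7>6); eliminate Delta.
Row North is eliminated: West beats it against every remaining column (Alpha: 9>7, Beta: 4>2, Gamma: 9>7).
Row South is eliminated: West beats it against every remaining column (Alpha: 9>4, Beta: 4>3, Gamma: 9>5).
Among the remaining strategies, none is strictly dominated by another pure strategy of the same player, so the elimination stops.
Surviving strategies — Alice: {East, West}; Bob: {Alpha, Beta, Gamma}.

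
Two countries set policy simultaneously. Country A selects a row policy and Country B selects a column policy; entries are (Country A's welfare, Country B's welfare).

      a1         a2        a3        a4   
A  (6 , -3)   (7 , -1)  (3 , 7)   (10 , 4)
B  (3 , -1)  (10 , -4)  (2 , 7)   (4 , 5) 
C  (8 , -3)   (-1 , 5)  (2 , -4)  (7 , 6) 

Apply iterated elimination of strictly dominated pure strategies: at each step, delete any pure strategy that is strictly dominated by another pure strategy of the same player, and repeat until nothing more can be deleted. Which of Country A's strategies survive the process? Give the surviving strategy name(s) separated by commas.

A

Country B's strategy a1 is strictly dominated by a4 (A: 4>-3, B: 5>-1, C: 6>-3) and is removed.
For Country A, A strictly dominates C on the remaining columns (a2: 7>-1, a3: 3>2, a4: 10>7); eliminate C.
Country B's strategy a2 is strictly dominated by a3 (A: 7>-1, B: 7>-4) and is removed.
Row B is eliminated: A beats it against every remaining column (a3: 3>2, a4: 10>4).
Country B's strategy a4 is strictly dominated by a3 (A: 7>4) and is removed.
Among the remaining strategies, none is strictly dominated by another pure strategy of the same player, so the elimination stops.
Surviving strategies — Country A: {A}; Country B: {a3}.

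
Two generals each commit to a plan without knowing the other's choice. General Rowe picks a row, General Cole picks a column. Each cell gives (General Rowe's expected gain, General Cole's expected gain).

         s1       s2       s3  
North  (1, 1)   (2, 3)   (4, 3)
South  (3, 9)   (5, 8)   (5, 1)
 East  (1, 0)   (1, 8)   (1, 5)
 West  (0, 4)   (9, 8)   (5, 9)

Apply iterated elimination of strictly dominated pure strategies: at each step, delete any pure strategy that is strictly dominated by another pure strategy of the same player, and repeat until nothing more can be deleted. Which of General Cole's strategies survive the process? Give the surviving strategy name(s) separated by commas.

General Rowe's strategy North is strictly dominated by South (s1: 3>1, s2: 5>2, s3: 5>4) and is removed.
For General Rowe, South strictly dominates East on the remaining columns (s1: 3>1, s2: 5>1, s3: 5>1); eliminate East.
Among the remaining strategies, none is strictly dominated by another pure strategy of the same player, so the elimination stops.
Surviving strategies — General Rowe: {South, West}; General Cole: {s1, s2, s3}.

s1, s2, s3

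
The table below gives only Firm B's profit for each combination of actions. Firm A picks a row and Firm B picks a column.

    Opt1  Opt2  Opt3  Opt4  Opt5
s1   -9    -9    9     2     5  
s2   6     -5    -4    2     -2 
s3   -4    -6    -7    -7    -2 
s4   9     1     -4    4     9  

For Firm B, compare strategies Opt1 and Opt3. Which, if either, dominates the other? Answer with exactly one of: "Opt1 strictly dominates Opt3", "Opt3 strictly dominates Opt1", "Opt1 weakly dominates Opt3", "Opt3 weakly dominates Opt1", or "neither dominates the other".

neither dominates the other

Compare Opt1 to Opt3 across every action of Firm A: s1: -9<9, s2: 6>-4, s3: -4>-7, s4: 9>-4.
Opt1 does better at s2, s3, s4 but worse at s1; neither strategy dominates the other.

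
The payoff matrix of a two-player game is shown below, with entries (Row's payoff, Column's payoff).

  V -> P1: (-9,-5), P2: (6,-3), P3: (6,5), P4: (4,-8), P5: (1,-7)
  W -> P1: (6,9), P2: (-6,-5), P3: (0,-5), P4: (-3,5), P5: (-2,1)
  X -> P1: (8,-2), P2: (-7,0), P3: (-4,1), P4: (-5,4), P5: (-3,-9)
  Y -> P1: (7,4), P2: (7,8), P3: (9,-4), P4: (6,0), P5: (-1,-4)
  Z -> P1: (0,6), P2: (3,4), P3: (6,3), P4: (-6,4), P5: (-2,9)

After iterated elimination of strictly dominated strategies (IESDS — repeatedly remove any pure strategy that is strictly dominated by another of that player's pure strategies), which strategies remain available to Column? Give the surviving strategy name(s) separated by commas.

Row W is eliminated: Y beats it against every remaining column (P1: 7>6, P2: 7>-6, P3: 9>0, P4: 6>-3, P5: -1>-2).
Row Z is eliminated: Y beats it against every remaining column (P1: 7>0, P2: 7>3, P3: 9>6, P4: 6>-6, P5: -1>-2).
Column's strategy P1 is strictly dominated by P2 (V: -3>-5, X: 0>-2, Y: 8>4) and is removed.
Row X is eliminated: V beats it against every remaining column (P2: 6>-7, P3: 6>-4, P4: 4>-5, P5: 1>-3).
Column's strategy P4 is strictly dominated by P2 (V: -3>-8, Y: 8>0) and is removed.
Column's strategy P5 is strictly dominated by P2 (V: -3>-7, Y: 8>-4) and is removed.
For Row, Y strictly dominates V on the remaining columns (P2: 7>6, P3: 9>6); eliminate V.
Column's strategy P3 is strictly dominated by P2 (Y: 8>-4) and is removed.
Among the remaining strategies, none is strictly dominated by another pure strategy of the same player, so the elimination stops.
Surviving strategies — Row: {Y}; Column: {P2}.

P2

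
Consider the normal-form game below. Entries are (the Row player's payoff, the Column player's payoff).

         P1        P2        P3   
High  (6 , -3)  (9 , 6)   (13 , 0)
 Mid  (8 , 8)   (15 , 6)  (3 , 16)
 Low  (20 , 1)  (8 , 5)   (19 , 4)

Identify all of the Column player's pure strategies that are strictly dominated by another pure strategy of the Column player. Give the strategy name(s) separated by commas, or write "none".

P1: dominated, since P3 does at least as well everywhere (High: 0>-3, Mid: 16>8, Low: 4>1).
P2: no other strategy beats it everywhere (P1 at High (6>-3); P3 at High (6>0)).
Nothing dominates P3: P1 at High (0>-3); P2 at Mid (16>6).

P1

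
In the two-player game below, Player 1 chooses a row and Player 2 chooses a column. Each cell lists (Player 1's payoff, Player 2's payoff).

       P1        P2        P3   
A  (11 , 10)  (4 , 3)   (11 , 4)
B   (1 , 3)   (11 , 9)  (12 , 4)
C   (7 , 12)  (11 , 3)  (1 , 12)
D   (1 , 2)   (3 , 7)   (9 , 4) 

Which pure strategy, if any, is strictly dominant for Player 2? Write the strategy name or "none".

P1 fails to dominate P2 at B (3<9).
P2 fails to dominate P1 at A (3<10).
P3 fails to dominate P1 at A (4<10).
No single strategy dominates all the others.

none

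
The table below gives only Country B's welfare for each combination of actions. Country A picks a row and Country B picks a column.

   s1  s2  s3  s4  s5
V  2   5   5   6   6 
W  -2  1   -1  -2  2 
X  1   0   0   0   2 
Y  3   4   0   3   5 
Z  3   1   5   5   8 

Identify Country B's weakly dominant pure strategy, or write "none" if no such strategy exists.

s5

s5 vs s1: V: 6>2, W: 2>-2, X: 2>1, Y: 5>3, Z: 8>3.
s5 vs s2: V: 6>5, W: 2>1, X: 2>0, Y: 5>4, Z: 8>1.
s5 vs s3: V: 6>5, W: 2>-1, X: 2>0, Y: 5>0, Z: 8>5.
s5 vs s4: V: 6=6, W: 2>-2, X: 2>0, Y: 5>3, Z: 8>5.
s5 is at least as good as every other strategy against every opponent action, so it is weakly dominant.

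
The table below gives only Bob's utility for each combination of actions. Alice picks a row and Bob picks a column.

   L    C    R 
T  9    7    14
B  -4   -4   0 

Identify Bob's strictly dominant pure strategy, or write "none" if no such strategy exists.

R vs L: T: 14>9, B: 0>-4.
R vs C: T: 14>7, B: 0>-4.
R strictly beats every other strategy against every opponent action, so it is strictly dominant.

R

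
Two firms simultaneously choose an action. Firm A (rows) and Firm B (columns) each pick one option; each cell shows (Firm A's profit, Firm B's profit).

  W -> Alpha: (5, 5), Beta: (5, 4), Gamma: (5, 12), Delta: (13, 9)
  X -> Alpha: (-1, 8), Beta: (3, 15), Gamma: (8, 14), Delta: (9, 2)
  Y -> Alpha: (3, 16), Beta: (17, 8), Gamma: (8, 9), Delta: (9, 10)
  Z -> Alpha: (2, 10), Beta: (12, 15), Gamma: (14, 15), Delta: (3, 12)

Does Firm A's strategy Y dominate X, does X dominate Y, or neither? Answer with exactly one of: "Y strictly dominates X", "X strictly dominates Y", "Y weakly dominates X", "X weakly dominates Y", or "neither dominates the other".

Compare Y to X across every action of Firm B: Alpha: 3>-1, Beta: 17>3, Gamma: 8=8, Delta: 9=9.
Y is at least as good everywhere and strictly better somewhere (tied only at Gamma, Delta), so Y weakly but not strictly dominates X.

Y weakly dominates X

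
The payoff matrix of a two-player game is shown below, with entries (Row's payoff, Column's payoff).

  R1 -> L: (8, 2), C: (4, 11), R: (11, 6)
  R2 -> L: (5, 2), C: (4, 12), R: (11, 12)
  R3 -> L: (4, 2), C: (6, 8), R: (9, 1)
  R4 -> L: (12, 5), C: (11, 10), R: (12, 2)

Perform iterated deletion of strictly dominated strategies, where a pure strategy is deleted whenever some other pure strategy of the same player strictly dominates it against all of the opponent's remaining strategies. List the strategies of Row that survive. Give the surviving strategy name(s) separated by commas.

Row R1 is eliminated: R4 beats it against every remaining column (L: 12>8, C: 11>4, R: 12>11).
For Row, R4 strictly dominates R2 on the remaining columns (L: 12>5, C: 11>4, R: 12>11); eliminate R2.
For Row, R4 strictly dominates R3 on the remaining columns (L: 12>4, C: 11>6, R: 12>9); eliminate R3.
Column's strategy L is strictly dominated by C (R4: 10>5) and is removed.
For Column, C strictly dominates R on the remaining rows (R4: 10>2); eliminate R.
Among the remaining strategies, none is strictly dominated by another pure strategy of the same player, so the elimination stops.
Surviving strategies — Row: {R4}; Column: {C}.

R4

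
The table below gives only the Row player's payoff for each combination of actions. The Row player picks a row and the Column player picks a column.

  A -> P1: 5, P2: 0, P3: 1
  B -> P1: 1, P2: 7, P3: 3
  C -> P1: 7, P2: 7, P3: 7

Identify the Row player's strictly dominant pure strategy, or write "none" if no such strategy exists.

none

A fails to dominate B at P2 (0<7).
B fails to dominate A at P1 (1<5).
C fails to dominate B at P2 (7=7).
No single strategy dominates all the others.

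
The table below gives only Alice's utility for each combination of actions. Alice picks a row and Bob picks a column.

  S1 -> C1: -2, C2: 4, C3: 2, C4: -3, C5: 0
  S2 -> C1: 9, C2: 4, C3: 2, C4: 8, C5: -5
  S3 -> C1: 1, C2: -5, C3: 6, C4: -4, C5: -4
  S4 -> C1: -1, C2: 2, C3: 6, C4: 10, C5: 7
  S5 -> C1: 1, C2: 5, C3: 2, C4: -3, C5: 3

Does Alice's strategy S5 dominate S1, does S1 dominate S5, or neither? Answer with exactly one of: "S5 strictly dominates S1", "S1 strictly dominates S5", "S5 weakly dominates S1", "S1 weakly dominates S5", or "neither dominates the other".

S5 weakly dominates S1

Compare S5 to S1 across every action of Bob: C1: 1>-2, C2: 5>4, C3: 2=2, C4: -3=-3, C5: 3>0.
S5 is at least as good everywhere and strictly better somewhere (tied only at C3, C4), so S5 weakly but not strictly dominates S1.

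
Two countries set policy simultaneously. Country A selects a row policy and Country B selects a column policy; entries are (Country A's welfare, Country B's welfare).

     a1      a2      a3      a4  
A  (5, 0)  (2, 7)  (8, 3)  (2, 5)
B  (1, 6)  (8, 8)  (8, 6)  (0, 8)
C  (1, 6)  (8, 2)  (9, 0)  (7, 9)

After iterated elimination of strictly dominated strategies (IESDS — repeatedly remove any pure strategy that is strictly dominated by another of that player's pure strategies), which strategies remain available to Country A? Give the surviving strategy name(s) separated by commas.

B, C

Country B's strategy a1 is strictly dominated by a4 (A: 5>0, B: 8>6, C: 9>6) and is removed.
Country A's strategy A is strictly dominated by C (a2: 8>2, a3: 9>8, a4: 7>2) and is removed.
Column a3 is eliminated: a2 beats it against every remaining row (B: 8>6, C: 2>0).
Among the remaining strategies, none is strictly dominated by another pure strategy of the same player, so the elimination stops.
Surviving strategies — Country A: {B, C}; Country B: {a2, a4}.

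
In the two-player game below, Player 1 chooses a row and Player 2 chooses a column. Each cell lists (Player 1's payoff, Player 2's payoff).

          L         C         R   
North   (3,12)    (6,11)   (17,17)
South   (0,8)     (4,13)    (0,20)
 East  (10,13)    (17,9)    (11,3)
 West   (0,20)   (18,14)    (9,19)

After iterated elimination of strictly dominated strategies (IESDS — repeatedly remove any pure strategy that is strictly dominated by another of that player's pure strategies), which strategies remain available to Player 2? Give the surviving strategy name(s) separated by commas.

Row South is eliminated: North beats it against every remaining column (L: 3>0, C: 6>4, R: 17>0).
For Player 2, L strictly dominates C on the remaining rows (North: 12>11, East: 13>9, West: 20>14); eliminate C.
Row West is eliminated: North beats it against every remaining column (L: 3>0, R: 17>9).
Among the remaining strategies, none is strictly dominated by another pure strategy of the same player, so the elimination stops.
Surviving strategies — Player 1: {North, East}; Player 2: {L, R}.

L, R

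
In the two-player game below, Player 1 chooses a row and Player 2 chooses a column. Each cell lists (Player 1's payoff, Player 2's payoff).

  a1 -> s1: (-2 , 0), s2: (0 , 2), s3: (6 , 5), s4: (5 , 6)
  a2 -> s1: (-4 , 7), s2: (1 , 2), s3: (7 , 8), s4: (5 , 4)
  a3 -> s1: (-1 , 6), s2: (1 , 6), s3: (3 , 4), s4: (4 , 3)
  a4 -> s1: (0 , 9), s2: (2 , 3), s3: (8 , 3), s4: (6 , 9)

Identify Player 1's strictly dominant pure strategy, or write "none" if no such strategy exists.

a4

a4 vs a1: s1: 0>-2, s2: 2>0, s3: 8>6, s4: 6>5.
a4 vs a2: s1: 0>-4, s2: 2>1, s3: 8>7, s4: 6>5.
a4 vs a3: s1: 0>-1, s2: 2>1, s3: 8>3, s4: 6>4.
a4 strictly beats every other strategy against every opponent action, so it is strictly dominant.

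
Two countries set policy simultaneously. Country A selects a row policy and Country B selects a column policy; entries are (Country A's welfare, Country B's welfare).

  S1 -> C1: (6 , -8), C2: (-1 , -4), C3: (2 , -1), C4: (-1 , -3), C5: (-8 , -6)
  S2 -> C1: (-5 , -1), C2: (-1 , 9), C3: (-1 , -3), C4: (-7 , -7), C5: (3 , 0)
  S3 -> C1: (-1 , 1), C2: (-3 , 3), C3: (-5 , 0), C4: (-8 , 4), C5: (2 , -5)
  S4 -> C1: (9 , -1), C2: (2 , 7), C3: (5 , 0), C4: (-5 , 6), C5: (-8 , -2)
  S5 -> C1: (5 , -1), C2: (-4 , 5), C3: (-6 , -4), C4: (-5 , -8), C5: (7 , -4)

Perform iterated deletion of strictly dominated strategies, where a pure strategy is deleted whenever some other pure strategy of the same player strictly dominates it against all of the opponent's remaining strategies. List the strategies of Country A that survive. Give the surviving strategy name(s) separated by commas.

Country B's strategy C1 is strictly dominated by C2 (S1: -4>-8, S2: 9>-1, S3: 3>1, S4: 7>-1, S5: 5>-1) and is removed.
For Country A, S2 strictly dominates S3 on the remaining columns (C2: -1>-3, C3: -1>-5, C4: -7>-8, C5: 3>2); eliminate S3.
Country B's strategy C5 is strictly dominated by C2 (S1: -4>-6, S2: 9>0, S4: 7>-2, S5: 5>-4) and is removed.
Row S2 is eliminated: S4 beats it against every remaining column (C2: 2>-1, C3: 5>-1, C4: -5>-7).
Row S5 is eliminated: S1 beats it against every remaining column (C2: -1>-4, C3: 2>-6, C4: -1>-5).
Among the remaining strategies, none is strictly dominated by another pure strategy of the same player, so the elimination stops.
Surviving strategies — Country A: {S1, S4}; Country B: {C2, C3, C4}.

S1, S4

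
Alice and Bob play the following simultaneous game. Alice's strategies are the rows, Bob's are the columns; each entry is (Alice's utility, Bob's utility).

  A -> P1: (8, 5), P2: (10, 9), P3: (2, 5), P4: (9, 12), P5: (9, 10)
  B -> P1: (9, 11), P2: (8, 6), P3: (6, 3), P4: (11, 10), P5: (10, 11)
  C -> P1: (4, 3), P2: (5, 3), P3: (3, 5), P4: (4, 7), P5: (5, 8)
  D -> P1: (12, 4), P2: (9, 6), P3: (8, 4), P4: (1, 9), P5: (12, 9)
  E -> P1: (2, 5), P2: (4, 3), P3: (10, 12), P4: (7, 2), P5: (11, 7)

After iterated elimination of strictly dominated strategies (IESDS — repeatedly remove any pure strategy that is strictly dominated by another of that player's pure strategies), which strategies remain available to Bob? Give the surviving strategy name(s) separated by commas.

Row C is eliminated: B beats it against every remaining column (P1: 9>4, P2: 8>5, P3: 6>3, P4: 11>4, P5: 10>5).
Column P2 is eliminated: P5 beats it against every remaining row (A: 10>9, B: 11>6, D: 9>6, E: 7>3).
Row A is eliminated: B beats it against every remaining column (P1: 9>8, P3: 6>2, P4: 11>9, P5: 10>9).
Among the remaining strategies, none is strictly dominated by another pure strategy of the same player, so the elimination stops.
Surviving strategies — Alice: {B, D, E}; Bob: {P1, P3, P4, P5}.

P1, P3, P4, P5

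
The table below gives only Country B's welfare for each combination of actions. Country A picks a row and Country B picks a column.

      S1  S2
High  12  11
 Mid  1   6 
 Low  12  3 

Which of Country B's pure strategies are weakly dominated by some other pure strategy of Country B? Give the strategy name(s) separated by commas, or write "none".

S1: no other strategy beats it everywhere (S2 at High (12>11)).
S2: no other strategy beats it everywhere (S1 at Mid (6>1)).

none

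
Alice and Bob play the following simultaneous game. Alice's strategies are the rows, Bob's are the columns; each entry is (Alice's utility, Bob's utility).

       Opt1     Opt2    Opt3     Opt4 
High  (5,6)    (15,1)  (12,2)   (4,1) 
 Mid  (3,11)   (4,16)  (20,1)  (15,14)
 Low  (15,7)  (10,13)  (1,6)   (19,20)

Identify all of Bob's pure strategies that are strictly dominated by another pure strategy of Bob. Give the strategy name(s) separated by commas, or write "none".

Opt3

Opt1 is not dominated — it holds its own against Opt2 at High (6>1); Opt3 at High (6>2); Opt4 at High (6>1).
Opt2 is not dominated — it holds its own against Opt1 at Mid (16>11); Opt3 at Mid (16>1); Opt4 at High (1=1).
Opt3 is strictly dominated by Opt1 (High: 6>2, Mid: 11>1, Low: 7>6).
Opt4: no other strategy beats it everywhere (Opt1 at Mid (14>11); Opt2 at High (1=1); Opt3 at Mid (14>1)).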